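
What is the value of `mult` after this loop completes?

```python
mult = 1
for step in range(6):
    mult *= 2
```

2^6 = 64
`mult` takes the values: 1 → 2 → 4 → 8 → 16 → 32 → 64

Answer: 64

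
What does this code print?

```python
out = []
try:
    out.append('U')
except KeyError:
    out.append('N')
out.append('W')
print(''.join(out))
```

Execution trace: 'U' (try body, no exception) → 'W' (after the try/except). Output: UW

Answer: UW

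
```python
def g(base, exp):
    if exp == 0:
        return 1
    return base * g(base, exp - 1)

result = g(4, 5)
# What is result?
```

g(4, 5) = 4 * 4 * 4 * 4 * 4 = 1024

Answer: 1024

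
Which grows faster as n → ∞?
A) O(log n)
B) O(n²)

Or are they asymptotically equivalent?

O(log n) vs O(n²): Higher order terms dominate.

Answer: B) O(n²) grows faster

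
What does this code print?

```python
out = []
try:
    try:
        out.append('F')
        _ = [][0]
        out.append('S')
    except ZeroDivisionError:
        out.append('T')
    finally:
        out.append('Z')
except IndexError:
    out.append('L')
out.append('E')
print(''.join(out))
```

Execution trace: 'F' (inner try body) → 'Z' (inner finally) → 'L' (outer except IndexError) → 'E' (after the try/except). Output: FZLE

Answer: FZLE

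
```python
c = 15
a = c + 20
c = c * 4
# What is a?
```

Trace:
`c = 15` → c = 15
`a = c + 20` → a = 35
`c = c * 4` → c = 60
So a = 35

Answer: 35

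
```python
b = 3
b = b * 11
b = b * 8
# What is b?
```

Trace:
`b = 3` → b = 3
`b = b * 11` → b = 33
`b = b * 8` → b = 264
So b = 264

Answer: 264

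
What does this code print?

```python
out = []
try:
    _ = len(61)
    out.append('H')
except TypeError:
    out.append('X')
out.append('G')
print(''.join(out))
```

Execution trace: 'X' (except TypeError) → 'G' (after the try/except). Output: XG

Answer: XG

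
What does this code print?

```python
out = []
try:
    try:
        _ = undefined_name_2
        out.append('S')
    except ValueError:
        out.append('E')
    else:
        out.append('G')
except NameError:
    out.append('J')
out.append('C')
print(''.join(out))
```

Execution trace: 'J' (outer except NameError) → 'C' (after the try/except). Output: JC

Answer: JC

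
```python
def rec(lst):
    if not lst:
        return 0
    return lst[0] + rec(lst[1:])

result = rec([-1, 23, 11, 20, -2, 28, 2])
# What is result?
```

(-1) + 23 + 11 + 20 + (-2) + 28 + 2 + 0 = 81

Answer: 81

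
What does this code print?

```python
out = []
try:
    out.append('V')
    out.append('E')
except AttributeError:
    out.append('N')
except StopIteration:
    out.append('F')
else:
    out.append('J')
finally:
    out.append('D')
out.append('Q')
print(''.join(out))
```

Execution trace: 'V' (try body) → 'E' (try body, no exception) → 'J' (else) → 'D' (finally) → 'Q' (after the try/except). Output: VEJDQ

Answer: VEJDQ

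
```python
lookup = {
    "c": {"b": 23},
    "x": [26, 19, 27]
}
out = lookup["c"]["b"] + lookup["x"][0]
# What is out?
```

Trace:
`lookup = { ...` → lookup = {'c': {'b': 23}, 'x': [26, 19, 27]}
`out = lookup["c"]["b"] + lookup["x"][0]` → out = 49
So out = 49

Answer: 49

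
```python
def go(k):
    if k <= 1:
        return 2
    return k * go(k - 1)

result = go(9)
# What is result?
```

go(9) = 9 * 8 * 7 * 6 * 5 * 4 * 3 * 2 * 2 = 725760

Answer: 725760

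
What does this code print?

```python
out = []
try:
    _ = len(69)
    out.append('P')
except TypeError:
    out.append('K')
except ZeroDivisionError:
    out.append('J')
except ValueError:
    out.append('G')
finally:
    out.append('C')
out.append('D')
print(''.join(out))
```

Execution trace: 'K' (except TypeError) → 'C' (finally) → 'D' (after the try/except). Output: KCD

Answer: KCD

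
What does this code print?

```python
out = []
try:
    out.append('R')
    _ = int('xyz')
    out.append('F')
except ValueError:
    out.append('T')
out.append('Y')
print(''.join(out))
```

Execution trace: 'R' (try body) → 'T' (except ValueError) → 'Y' (after the try/except). Output: RTY

Answer: RTY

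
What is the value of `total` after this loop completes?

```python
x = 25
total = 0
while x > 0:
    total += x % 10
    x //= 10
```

Sum digits of 25
`total` takes the values: 0 → 5 → 7

Answer: 7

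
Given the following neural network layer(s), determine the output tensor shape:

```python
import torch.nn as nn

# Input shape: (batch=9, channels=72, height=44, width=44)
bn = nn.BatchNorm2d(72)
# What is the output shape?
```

Input: (9, 72, 44, 44) -> Output: (9, 72, 44, 44)

Answer: (9, 72, 44, 44)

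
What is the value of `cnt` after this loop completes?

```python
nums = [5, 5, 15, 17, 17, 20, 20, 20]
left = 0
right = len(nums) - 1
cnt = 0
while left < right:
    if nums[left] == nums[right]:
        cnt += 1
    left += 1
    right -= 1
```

Count matching pairs from ends
`cnt` takes the values: 0 → 1

Answer: 1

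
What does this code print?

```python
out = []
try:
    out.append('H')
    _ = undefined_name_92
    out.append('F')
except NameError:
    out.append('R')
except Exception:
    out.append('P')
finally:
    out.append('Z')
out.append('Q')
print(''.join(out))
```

Execution trace: 'H' (try body) → 'R' (except NameError) → 'Z' (finally) → 'Q' (after the try/except). Output: HRZQ

Answer: HRZQ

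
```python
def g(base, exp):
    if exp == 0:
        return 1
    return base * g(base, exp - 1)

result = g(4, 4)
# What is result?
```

g(4, 4) = 4 * 4 * 4 * 4 = 256

Answer: 256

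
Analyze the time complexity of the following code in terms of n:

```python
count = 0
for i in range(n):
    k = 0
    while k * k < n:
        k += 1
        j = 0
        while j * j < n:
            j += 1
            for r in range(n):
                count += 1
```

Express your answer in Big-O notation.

Each loop level contributes: n × √n × √n × n. Multiplying the contributions gives O(n^3).

Answer: O(n^3)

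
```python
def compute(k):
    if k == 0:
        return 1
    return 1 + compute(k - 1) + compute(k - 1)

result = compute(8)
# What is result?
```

compute(k) = 1 + 2·compute(k-1), compute(0)=1. Closed form: (1+1)·2^8 - 1 = 511.

Answer: 511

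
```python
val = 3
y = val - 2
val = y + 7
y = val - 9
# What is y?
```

Trace:
`val = 3` → val = 3
`y = val - 2` → y = 1
`val = y + 7` → val = 8
`y = val - 9` → y = -1
So y = -1

Answer: -1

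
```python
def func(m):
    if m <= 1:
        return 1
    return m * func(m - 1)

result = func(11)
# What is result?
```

func(11) = 11 * 10 * 9 * 8 * 7 * 6 * 5 * 4 * 3 * 2 * 1 = 39916800

Answer: 39916800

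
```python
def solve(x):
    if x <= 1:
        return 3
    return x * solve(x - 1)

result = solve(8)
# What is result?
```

solve(8) = 8 * 7 * 6 * 5 * 4 * 3 * 2 * 3 = 120960

Answer: 120960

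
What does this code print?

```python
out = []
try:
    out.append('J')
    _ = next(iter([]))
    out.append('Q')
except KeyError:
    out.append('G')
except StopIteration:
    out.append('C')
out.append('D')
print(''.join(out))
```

Execution trace: 'J' (try body) → 'C' (except StopIteration) → 'D' (after the try/except). Output: JCD

Answer: JCD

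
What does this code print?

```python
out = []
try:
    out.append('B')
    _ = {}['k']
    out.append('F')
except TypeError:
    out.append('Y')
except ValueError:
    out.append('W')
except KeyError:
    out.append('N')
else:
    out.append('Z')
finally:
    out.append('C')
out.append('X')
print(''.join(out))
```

Execution trace: 'B' (try body) → 'N' (except KeyError) → 'C' (finally) → 'X' (after the try/except). Output: BNCX

Answer: BNCX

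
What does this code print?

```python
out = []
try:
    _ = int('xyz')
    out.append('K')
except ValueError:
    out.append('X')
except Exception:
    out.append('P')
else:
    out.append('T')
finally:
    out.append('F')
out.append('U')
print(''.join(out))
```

Execution trace: 'X' (except ValueError) → 'F' (finally) → 'U' (after the try/except). Output: XFU

Answer: XFU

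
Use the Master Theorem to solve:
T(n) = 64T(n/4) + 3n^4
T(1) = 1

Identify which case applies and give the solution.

a=64, b=4, f(n)=3n^4. log_4(64) = 3. Since c=4 > 3 and the regularity condition holds (64(n/4)^4 = (64/4^4)n^4 with 64/4^4 < 1), Case 3 applies: T(n) = Θ(f(n)) = O(n^4).

Answer: O(n^4) - Case 3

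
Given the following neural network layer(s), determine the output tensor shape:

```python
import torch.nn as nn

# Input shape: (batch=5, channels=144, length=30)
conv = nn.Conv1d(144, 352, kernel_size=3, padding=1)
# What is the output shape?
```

Input: (5, 144, 30) -> Output: (5, 352, 30)

Answer: (5, 352, 30)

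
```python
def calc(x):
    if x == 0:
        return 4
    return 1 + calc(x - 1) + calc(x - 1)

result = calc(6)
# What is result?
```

calc(x) = 1 + 2·calc(x-1), calc(0)=4. Closed form: (4+1)·2^6 - 1 = 319.

Answer: 319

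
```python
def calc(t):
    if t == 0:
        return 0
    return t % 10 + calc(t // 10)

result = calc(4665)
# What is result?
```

Sum of digits of 4665: 5 + 6 + 6 + 4 = 21

Answer: 21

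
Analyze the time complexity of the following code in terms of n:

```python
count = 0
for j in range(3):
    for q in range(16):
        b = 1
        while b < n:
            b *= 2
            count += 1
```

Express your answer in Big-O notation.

Each loop level contributes: 1 × 1 × log n. Multiplying the contributions gives O(log n).

Answer: O(log n)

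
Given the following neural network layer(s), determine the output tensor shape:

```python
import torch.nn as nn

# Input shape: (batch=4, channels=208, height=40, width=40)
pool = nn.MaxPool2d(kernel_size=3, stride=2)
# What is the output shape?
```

Input: (4, 208, 40, 40) -> Output: (4, 208, 19, 19)

Answer: (4, 208, 19, 19)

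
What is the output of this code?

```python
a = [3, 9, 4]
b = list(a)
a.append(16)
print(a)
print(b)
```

Key concept: list() constructor creates copy.
Step by step:
`a = [3, 9, 4]` → a = [3, 9, 4]
`b = list(a)` → b = [3, 9, 4]
`a.append(16)` → a = [3, 9, 4, 16]
`print(a)` → prints [3, 9, 4, 16]
`print(b)` → prints [3, 9, 4]

Answer:
[3, 9, 4, 16]
[3, 9, 4]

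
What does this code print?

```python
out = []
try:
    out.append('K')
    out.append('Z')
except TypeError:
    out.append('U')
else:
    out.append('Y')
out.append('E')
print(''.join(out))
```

Execution trace: 'K' (try body) → 'Z' (try body, no exception) → 'Y' (else) → 'E' (after the try/except). Output: KZYE

Answer: KZYE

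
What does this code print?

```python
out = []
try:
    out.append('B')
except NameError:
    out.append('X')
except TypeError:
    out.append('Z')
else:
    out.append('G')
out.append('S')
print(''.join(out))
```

Execution trace: 'B' (try body, no exception) → 'G' (else) → 'S' (after the try/except). Output: BGS

Answer: BGS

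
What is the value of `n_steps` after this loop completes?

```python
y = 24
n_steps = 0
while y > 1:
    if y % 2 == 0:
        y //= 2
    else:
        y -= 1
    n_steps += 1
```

Steps to reduce 24 to 1
`n_steps` takes the values: 0 → 1 → 2 → 3 → 4 → 5

Answer: 5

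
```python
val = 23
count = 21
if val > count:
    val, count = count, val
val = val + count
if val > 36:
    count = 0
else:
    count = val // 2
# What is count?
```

Trace:
`val = 23` → val = 23
`count = 21` → count = 21
`if val > count: ...` → val > count is True → val = 21; count = 23
`val = val + count` → val = 44
`if val > 36: ...` → val > 36 is True → count = 0
So count = 0

Answer: 0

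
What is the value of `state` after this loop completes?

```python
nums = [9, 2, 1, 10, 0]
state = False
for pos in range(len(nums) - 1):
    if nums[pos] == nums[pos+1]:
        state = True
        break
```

Check consecutive duplicates in [9, 2, 1, 10, 0]
`state` takes the values: False

Answer: False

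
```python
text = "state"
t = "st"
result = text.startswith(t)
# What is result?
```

Trace:
`text = "state"` → text = 'state'
`t = "st"` → t = 'st'
`result = text.startswith(t)` → result = True
So result = True

Answer: True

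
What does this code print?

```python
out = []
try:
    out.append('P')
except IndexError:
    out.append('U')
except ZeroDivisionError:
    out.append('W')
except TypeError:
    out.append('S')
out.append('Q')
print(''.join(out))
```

Execution trace: 'P' (try body, no exception) → 'Q' (after the try/except). Output: PQ

Answer: PQ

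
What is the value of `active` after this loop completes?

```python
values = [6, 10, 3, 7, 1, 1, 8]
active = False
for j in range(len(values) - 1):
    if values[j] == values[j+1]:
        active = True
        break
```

Check consecutive duplicates in [6, 10, 3, 7, 1, 1, 8]
`active` takes the values: False → True

Answer: True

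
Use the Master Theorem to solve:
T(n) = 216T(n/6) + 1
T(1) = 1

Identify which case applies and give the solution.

a=216, b=6, f(n)=1. log_6(216) = 3. Since c=0 < 3, Case 1 applies: T(n) = Θ(n^log_b(a)) = O(n^3).

Answer: O(n^3) - Case 1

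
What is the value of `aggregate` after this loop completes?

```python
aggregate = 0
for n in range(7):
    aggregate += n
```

Sum of 0 to 6 = 21
`aggregate` takes the values: 0 → 1 → 3 → 6 → 10 → 15 → 21

Answer: 21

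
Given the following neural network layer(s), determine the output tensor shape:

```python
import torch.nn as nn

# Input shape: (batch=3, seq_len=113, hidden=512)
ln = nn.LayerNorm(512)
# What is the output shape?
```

Input: (3, 113, 512) -> Output: (3, 113, 512)

Answer: (3, 113, 512)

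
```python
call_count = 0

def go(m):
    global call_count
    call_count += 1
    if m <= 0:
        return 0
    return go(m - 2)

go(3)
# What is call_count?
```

Linear recursion stepping by 2: 3 calls from m=3 down to ≤0.

Answer: 3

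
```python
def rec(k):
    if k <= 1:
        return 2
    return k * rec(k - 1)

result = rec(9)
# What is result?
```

rec(9) = 9 * 8 * 7 * 6 * 5 * 4 * 3 * 2 * 2 = 725760

Answer: 725760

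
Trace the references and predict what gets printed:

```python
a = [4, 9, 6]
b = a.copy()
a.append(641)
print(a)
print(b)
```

Key concept: list.copy() creates independent copy.
Step by step:
`a = [4, 9, 6]` → a = [4, 9, 6]
`b = a.copy()` → b = [4, 9, 6]
`a.append(641)` → a = [4, 9, 6, 641]
`print(a)` → prints [4, 9, 6, 641]
`print(b)` → prints [4, 9, 6]

Answer:
[4, 9, 6, 641]
[4, 9, 6]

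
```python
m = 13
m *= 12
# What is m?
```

Trace:
`m = 13` → m = 13
`m *= 12` → m = 156
So m = 156

Answer: 156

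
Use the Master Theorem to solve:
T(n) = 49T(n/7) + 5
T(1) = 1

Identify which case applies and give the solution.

a=49, b=7, f(n)=5. log_7(49) = 2. Since c=0 < 2, Case 1 applies: T(n) = Θ(n^log_b(a)) = O(n^2).

Answer: O(n^2) - Case 1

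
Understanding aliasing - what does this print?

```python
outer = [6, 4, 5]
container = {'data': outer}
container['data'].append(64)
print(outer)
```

Key concept: dict holds reference to list.
Step by step:
`outer = [6, 4, 5]` → outer = [6, 4, 5]
`container = {'data': outer}` → container = {'data': [6, 4, 5]}
`container['data'].append(64)` → outer = [6, 4, 5, 64]; container = {'data': [6, 4, 5, 64]}
`print(outer)` → prints [6, 4, 5, 64]

Answer: [6, 4, 5, 64]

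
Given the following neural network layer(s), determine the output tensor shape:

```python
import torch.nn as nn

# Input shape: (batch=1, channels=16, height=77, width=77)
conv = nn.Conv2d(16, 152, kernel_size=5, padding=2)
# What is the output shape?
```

Input: (1, 16, 77, 77) -> Output: (1, 152, 77, 77)

Answer: (1, 152, 77, 77)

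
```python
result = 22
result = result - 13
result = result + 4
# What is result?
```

Trace:
`result = 22` → result = 22
`result = result - 13` → result = 9
`result = result + 4` → result = 13
So result = 13

Answer: 13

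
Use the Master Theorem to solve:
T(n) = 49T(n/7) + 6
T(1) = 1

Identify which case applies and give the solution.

a=49, b=7, f(n)=6. log_7(49) = 2. Since c=0 < 2, Case 1 applies: T(n) = Θ(n^log_b(a)) = O(n^2).

Answer: O(n^2) - Case 1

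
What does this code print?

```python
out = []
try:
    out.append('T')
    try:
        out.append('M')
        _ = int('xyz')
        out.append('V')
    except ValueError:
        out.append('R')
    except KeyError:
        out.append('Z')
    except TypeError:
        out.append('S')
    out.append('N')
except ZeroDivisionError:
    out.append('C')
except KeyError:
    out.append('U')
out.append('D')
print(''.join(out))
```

Execution trace: 'T' (try body) → 'M' (inner try body) → 'R' (inner except ValueError) → 'N' (try body, no exception) → 'D' (after the try/except). Output: TMRND

Answer: TMRND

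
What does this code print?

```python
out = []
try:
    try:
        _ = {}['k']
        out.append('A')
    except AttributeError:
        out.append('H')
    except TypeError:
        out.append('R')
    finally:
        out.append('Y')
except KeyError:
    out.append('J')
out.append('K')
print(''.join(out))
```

Execution trace: 'Y' (inner finally) → 'J' (outer except KeyError) → 'K' (after the try/except). Output: YJK

Answer: YJK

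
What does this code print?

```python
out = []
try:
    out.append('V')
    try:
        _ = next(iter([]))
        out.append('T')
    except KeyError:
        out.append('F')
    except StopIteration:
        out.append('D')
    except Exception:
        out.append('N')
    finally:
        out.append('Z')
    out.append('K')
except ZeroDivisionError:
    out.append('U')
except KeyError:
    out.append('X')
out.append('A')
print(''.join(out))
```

Execution trace: 'V' (try body) → 'D' (inner except StopIteration) → 'Z' (inner finally) → 'K' (try body, no exception) → 'A' (after the try/except). Output: VDZKA

Answer: VDZKA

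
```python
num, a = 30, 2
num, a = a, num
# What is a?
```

Trace:
`num, a = 30, 2` → num = 30; a = 2
`num, a = a, num` → num = 2; a = 30
So a = 30

Answer: 30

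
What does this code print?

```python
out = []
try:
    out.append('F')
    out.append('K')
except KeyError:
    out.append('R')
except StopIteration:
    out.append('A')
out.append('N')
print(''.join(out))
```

Execution trace: 'F' (try body) → 'K' (try body, no exception) → 'N' (after the try/except). Output: FKN

Answer: FKN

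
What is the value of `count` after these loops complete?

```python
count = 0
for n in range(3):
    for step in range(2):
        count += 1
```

3 * 2 = 6
`count` takes the values: 0 → 1 → 2 → 3 → 4 → 5 → 6

Answer: 6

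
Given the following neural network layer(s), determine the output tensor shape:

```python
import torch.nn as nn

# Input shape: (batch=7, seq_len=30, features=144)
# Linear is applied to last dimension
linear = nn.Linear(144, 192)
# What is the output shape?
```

Input: (7, 30, 144) -> Output: (7, 30, 192)

Answer: (7, 30, 192)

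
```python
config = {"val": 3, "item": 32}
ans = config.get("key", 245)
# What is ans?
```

Trace:
`config = {"val": 3, "item": 32}` → config = {'val': 3, 'item': 32}
`ans = config.get("key", 245)` → ans = 245
So ans = 245

Answer: 245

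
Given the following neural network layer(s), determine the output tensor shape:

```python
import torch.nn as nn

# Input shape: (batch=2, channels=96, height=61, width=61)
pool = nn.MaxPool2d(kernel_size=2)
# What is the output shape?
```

Input: (2, 96, 61, 61) -> Output: (2, 96, 30, 30)

Answer: (2, 96, 30, 30)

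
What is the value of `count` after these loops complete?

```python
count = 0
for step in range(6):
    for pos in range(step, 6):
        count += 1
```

Upper triangle: 6 + 5 + ... + 1
`count` takes the values: 0 → 1 → 2 → 3 → 4 → 5 → 6 → 7 → 8 → 9 → 10 → 11 → 12 → 13 → 14 → 15 → 16 → 17 → 18 → 19 → 20 → 21

Answer: 21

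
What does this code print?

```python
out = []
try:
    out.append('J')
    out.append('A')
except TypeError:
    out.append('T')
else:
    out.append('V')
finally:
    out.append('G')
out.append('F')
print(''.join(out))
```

Execution trace: 'J' (try body) → 'A' (try body, no exception) → 'V' (else) → 'G' (finally) → 'F' (after the try/except). Output: JAVGF

Answer: JAVGF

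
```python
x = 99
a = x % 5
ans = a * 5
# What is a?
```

Trace:
`x = 99` → x = 99
`a = x % 5` → a = 4
`ans = a * 5` → ans = 20
So a = 4

Answer: 4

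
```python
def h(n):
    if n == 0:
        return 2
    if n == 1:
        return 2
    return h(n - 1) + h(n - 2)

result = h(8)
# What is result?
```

Build up from base cases: h(0)=2, h(1)=2, h(2)=4, h(3)=6, h(4)=10, h(5)=16, h(6)=26, ..., h(8)=68

Answer: 68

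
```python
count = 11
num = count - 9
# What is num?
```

Trace:
`count = 11` → count = 11
`num = count - 9` → num = 2
So num = 2

Answer: 2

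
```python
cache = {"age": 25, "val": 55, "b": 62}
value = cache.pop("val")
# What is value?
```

Trace:
`cache = {"age": 25, "val": 55, "b": 62}` → cache = {'age': 25, 'val': 55, 'b': 62}
`value = cache.pop("val")` → cache = {'age': 25, 'b': 62}; value = 55
So value = 55

Answer: 55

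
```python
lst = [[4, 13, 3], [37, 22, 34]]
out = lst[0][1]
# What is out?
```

Trace:
`lst = [[4, 13, 3], [37, 22, 34]]` → lst = [[4, 13, 3], [37, 22, 34]]
`out = lst[0][1]` → out = 13
So out = 13

Answer: 13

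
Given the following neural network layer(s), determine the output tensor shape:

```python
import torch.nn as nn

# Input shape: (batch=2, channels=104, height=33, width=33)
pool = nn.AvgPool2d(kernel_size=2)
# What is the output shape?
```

Input: (2, 104, 33, 33) -> Output: (2, 104, 16, 16)

Answer: (2, 104, 16, 16)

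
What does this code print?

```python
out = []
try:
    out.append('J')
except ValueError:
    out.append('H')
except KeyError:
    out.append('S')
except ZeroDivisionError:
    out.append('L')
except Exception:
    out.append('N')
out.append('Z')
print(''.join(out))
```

Execution trace: 'J' (try body, no exception) → 'Z' (after the try/except). Output: JZ

Answer: JZ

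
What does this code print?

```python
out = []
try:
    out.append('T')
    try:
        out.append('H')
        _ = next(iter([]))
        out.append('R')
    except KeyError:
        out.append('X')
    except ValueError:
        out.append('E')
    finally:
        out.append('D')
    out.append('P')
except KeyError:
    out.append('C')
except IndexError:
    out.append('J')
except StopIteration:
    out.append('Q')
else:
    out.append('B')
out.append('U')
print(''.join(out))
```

Execution trace: 'T' (try body) → 'H' (inner try body) → 'D' (inner finally) → 'Q' (except StopIteration) → 'U' (after the try/except). Output: THDQU

Answer: THDQU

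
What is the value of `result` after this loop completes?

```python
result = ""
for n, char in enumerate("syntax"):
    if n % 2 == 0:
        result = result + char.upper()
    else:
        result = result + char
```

Uppercase even positions in 'syntax'
`result` takes the values: "" → "S" → "Sy" → "SyN" → "SyNt" → "SyNtA" → "SyNtAx"

Answer: "SyNtAx"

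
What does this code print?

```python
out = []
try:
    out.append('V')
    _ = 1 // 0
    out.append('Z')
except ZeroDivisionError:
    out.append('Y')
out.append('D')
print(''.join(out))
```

Execution trace: 'V' (try body) → 'Y' (except ZeroDivisionError) → 'D' (after the try/except). Output: VYD

Answer: VYD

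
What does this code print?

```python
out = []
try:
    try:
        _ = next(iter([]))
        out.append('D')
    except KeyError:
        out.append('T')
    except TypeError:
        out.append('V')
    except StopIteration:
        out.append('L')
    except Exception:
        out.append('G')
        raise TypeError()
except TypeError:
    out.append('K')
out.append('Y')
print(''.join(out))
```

Execution trace: 'L' (inner except StopIteration) → 'Y' (after the try/except). Output: LY

Answer: LY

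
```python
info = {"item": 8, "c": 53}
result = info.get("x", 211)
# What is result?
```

Trace:
`info = {"item": 8, "c": 53}` → info = {'item': 8, 'c': 53}
`result = info.get("x", 211)` → result = 211
So result = 211

Answer: 211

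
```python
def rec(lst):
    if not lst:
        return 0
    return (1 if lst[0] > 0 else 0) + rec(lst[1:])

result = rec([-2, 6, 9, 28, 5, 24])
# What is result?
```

Count of positive elements in [-2, 6, 9, 28, 5, 24] = 5

Answer: 5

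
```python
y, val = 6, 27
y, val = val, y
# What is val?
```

Trace:
`y, val = 6, 27` → y = 6; val = 27
`y, val = val, y` → y = 27; val = 6
So val = 6

Answer: 6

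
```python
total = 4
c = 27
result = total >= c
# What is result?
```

Trace:
`total = 4` → total = 4
`c = 27` → c = 27
`result = total >= c` → result = False
So result = False

Answer: False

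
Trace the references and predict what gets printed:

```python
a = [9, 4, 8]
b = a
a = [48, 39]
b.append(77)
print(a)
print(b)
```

Key concept: rebinding vs mutation: a is rebound to a new list, b still points at the original.
Step by step:
`a = [9, 4, 8]` → a = [9, 4, 8]
`b = a` → b = [9, 4, 8] (same object as a)
`a = [48, 39]` → a = [48, 39]
`b.append(77)` → b = [9, 4, 8, 77]
`print(a)` → prints [48, 39]
`print(b)` → prints [9, 4, 8, 77]

Answer:
[48, 39]
[9, 4, 8, 77]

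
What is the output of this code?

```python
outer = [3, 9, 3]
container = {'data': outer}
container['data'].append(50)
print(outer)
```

Key concept: dict holds reference to list.
Step by step:
`outer = [3, 9, 3]` → outer = [3, 9, 3]
`container = {'data': outer}` → container = {'data': [3, 9, 3]}
`container['data'].append(50)` → outer = [3, 9, 3, 50]; container = {'data': [3, 9, 3, 50]}
`print(outer)` → prints [3, 9, 3, 50]

Answer: [3, 9, 3, 50]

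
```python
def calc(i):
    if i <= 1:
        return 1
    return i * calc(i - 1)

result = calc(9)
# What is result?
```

calc(9) = 9 * 8 * 7 * 6 * 5 * 4 * 3 * 2 * 1 = 362880

Answer: 362880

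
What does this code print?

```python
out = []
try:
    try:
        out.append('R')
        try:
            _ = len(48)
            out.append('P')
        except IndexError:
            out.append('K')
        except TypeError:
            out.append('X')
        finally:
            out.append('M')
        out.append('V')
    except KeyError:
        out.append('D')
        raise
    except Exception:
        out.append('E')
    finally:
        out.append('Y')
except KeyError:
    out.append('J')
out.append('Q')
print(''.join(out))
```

Execution trace: 'R' (try body) → 'X' (inner except TypeError) → 'M' (inner finally) → 'V' (try body, no exception) → 'Y' (finally) → 'Q' (after the try/except). Output: RXMVYQ

Answer: RXMVYQ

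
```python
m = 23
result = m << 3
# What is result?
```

Trace:
`m = 23` → m = 23
`result = m << 3` → result = 184
So result = 184

Answer: 184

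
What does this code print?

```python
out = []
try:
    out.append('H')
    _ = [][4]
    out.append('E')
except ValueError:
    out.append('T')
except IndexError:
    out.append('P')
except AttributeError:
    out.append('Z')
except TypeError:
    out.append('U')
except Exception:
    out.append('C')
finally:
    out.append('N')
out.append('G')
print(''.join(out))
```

Execution trace: 'H' (try body) → 'P' (except IndexError) → 'N' (finally) → 'G' (after the try/except). Output: HPNG

Answer: HPNG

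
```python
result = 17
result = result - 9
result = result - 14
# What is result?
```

Trace:
`result = 17` → result = 17
`result = result - 9` → result = 8
`result = result - 14` → result = -6
So result = -6

Answer: -6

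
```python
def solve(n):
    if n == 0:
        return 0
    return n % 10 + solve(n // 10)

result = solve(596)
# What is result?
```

Sum of digits of 596: 6 + 9 + 5 = 20

Answer: 20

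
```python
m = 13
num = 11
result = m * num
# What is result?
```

Trace:
`m = 13` → m = 13
`num = 11` → num = 11
`result = m * num` → result = 143
So result = 143

Answer: 143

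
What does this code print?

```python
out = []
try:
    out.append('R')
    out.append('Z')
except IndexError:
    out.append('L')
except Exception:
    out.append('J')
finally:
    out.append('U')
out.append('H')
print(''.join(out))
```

Execution trace: 'R' (try body) → 'Z' (try body, no exception) → 'U' (finally) → 'H' (after the try/except). Output: RZUH

Answer: RZUH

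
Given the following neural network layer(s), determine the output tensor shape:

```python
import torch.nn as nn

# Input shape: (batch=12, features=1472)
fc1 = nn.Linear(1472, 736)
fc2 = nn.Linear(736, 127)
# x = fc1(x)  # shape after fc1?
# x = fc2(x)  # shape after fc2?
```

Input: (12, 1472) -> after fc1: (12, 736) -> Output: (12, 127)

Answer: (12, 127)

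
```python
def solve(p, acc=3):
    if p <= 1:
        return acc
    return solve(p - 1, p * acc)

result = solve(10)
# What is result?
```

Accumulator trace (n, acc): (10, 3) -> (9, 30) -> (8, 270) -> (7, 2160) -> (6, 15120) -> (5, 90720) -> (4, 453600) -> (3, 1814400) -> (2, 5443200) -> (1, 10886400) -> return 10886400

Answer: 10886400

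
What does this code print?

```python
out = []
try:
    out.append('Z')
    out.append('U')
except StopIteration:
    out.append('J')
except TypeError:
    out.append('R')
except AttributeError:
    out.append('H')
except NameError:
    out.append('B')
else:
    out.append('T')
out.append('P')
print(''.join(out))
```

Execution trace: 'Z' (try body) → 'U' (try body, no exception) → 'T' (else) → 'P' (after the try/except). Output: ZUTP

Answer: ZUTP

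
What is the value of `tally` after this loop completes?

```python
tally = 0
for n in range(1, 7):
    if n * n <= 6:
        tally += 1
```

Count numbers where n² ≤ 6
`tally` takes the values: 0 → 1 → 2

Answer: 2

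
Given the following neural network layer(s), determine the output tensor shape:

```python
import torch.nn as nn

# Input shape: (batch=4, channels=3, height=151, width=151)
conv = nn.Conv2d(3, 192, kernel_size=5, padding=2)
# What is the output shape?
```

Input: (4, 3, 151, 151) -> Output: (4, 192, 151, 151)

Answer: (4, 192, 151, 151)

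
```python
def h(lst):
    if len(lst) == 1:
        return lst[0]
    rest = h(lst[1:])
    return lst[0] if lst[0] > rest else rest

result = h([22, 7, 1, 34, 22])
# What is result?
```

Recursive max over [22, 7, 1, 34, 22] = 34

Answer: 34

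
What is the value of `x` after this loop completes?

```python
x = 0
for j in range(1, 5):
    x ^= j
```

XOR of 1 to 4
`x` takes the values: 0 → 1 → 3 → 0 → 4

Answer: 4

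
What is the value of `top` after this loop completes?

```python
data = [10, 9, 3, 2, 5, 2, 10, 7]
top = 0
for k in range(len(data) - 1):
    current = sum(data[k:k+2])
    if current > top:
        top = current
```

Max sum of 2-element window in [10, 9, 3, 2, 5, 2, 10, 7]
`top` takes the values: 0 → 19

Answer: 19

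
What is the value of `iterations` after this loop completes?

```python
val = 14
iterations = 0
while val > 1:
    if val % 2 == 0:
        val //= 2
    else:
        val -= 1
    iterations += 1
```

Steps to reduce 14 to 1
`iterations` takes the values: 0 → 1 → 2 → 3 → 4 → 5

Answer: 5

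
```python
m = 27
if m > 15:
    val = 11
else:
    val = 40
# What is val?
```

Trace:
`m = 27` → m = 27
`if m > 15: ...` → m > 15 is True → val = 11
So val = 11

Answer: 11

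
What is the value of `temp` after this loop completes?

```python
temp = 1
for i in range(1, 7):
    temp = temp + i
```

Start at 1, add 1 through 6
`temp` takes the values: 1 → 2 → 4 → 7 → 11 → 16 → 22

Answer: 22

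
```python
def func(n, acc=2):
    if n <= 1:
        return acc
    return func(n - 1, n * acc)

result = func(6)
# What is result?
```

Accumulator trace (n, acc): (6, 2) -> (5, 12) -> (4, 60) -> (3, 240) -> (2, 720) -> (1, 1440) -> return 1440

Answer: 1440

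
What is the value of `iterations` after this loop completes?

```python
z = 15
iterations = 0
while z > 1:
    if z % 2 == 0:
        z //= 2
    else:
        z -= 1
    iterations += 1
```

Steps to reduce 15 to 1
`iterations` takes the values: 0 → 1 → 2 → 3 → 4 → 5 → 6

Answer: 6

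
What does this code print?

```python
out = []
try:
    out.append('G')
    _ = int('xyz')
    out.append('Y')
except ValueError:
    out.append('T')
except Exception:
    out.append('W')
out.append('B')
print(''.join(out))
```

Execution trace: 'G' (try body) → 'T' (except ValueError) → 'B' (after the try/except). Output: GTB

Answer: GTB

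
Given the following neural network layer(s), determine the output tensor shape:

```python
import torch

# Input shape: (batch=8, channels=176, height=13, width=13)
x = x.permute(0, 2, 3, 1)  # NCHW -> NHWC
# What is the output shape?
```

Input: (8, 176, 13, 13) -> Output: (8, 13, 13, 176)

Answer: (8, 13, 13, 176)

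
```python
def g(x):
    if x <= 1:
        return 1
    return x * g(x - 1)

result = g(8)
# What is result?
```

g(8) = 8 * 7 * 6 * 5 * 4 * 3 * 2 * 1 = 40320

Answer: 40320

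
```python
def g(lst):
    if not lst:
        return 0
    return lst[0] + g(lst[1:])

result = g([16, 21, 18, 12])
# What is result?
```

16 + 21 + 18 + 12 + 0 = 67

Answer: 67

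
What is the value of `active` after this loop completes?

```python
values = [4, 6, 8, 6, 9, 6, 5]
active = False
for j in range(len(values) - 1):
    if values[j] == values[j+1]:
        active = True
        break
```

Check consecutive duplicates in [4, 6, 8, 6, 9, 6, 5]
`active` takes the values: False

Answer: False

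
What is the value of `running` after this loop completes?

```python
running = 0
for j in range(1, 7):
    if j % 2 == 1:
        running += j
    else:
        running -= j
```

Add odd, subtract even
`running` takes the values: 0 → 1 → -1 → 2 → -2 → 3 → -3

Answer: -3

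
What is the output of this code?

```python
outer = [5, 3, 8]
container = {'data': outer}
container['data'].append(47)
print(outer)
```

Key concept: dict holds reference to list.
Step by step:
`outer = [5, 3, 8]` → outer = [5, 3, 8]
`container = {'data': outer}` → container = {'data': [5, 3, 8]}
`container['data'].append(47)` → outer = [5, 3, 8, 47]; container = {'data': [5, 3, 8, 47]}
`print(outer)` → prints [5, 3, 8, 47]

Answer: [5, 3, 8, 47]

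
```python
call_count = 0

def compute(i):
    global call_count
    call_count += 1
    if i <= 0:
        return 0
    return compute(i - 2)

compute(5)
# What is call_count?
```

Linear recursion stepping by 2: 4 calls from i=5 down to ≤0.

Answer: 4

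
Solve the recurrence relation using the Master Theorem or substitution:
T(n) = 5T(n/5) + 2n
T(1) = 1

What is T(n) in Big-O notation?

By Master Theorem: a=5, b=5, f(n)=2n. Since log_5(5) = 1 and f(n) = Θ(n^1), Case 2 applies. T(n) = O(n log n).

Answer: O(n log n)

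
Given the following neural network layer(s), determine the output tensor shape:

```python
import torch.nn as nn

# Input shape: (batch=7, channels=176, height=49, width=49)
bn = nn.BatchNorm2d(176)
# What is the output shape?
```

Input: (7, 176, 49, 49) -> Output: (7, 176, 49, 49)

Answer: (7, 176, 49, 49)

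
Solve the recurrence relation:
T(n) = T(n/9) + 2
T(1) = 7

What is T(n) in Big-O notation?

Each step divides n by 9 and adds 2. After log_9(n) steps we reach T(1)=7. So T(n) = 2·log_9(n) + 7 = O(log n).

Answer: O(log n)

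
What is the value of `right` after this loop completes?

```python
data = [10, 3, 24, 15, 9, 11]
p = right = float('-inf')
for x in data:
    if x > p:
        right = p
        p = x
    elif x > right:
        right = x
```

Second largest (with repeats) in [10, 3, 24, 15, 9, 11]
`right` takes the values: -inf → 3 → 10 → 15

Answer: 15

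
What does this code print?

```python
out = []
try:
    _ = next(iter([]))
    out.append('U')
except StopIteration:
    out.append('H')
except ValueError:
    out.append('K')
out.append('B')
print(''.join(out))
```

Execution trace: 'H' (except StopIteration) → 'B' (after the try/except). Output: HB

Answer: HB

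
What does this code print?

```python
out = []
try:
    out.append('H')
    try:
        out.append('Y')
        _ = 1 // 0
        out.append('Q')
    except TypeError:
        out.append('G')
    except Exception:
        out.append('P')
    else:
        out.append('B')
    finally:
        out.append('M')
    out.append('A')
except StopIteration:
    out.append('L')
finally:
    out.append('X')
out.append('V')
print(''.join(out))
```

Execution trace: 'H' (try body) → 'Y' (inner try body) → 'P' (inner except Exception) → 'M' (inner finally) → 'A' (try body, no exception) → 'X' (finally) → 'V' (after the try/except). Output: HYPMAXV

Answer: HYPMAXV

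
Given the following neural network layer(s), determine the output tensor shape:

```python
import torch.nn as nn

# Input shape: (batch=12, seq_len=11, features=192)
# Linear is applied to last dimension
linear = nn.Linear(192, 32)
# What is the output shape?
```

Input: (12, 11, 192) -> Output: (12, 11, 32)

Answer: (12, 11, 32)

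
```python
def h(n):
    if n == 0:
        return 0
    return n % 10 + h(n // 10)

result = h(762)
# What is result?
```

Sum of digits of 762: 2 + 6 + 7 = 15

Answer: 15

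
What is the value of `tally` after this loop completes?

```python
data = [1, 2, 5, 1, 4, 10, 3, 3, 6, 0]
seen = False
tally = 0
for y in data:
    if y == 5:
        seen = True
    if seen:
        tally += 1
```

Count elements after first 5 in [1, 2, 5, 1, 4, 10, 3, 3, 6, 0]
`tally` takes the values: 0 → 1 → 2 → 3 → 4 → 5 → 6 → 7 → 8

Answer: 8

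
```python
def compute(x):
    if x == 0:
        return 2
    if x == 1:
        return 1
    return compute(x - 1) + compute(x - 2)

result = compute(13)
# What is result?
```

Build up from base cases: compute(0)=2, compute(1)=1, compute(2)=3, compute(3)=4, compute(4)=7, compute(5)=11, compute(6)=18, ..., compute(13)=521

Answer: 521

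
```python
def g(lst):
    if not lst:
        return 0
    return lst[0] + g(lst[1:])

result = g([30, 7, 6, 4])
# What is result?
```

30 + 7 + 6 + 4 + 0 = 47

Answer: 47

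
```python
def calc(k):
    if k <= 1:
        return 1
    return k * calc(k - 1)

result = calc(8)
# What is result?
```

calc(8) = 8 * 7 * 6 * 5 * 4 * 3 * 2 * 1 = 40320

Answer: 40320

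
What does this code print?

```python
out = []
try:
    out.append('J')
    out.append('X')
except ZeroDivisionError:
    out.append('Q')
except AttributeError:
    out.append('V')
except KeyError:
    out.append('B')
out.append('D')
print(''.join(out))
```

Execution trace: 'J' (try body) → 'X' (try body, no exception) → 'D' (after the try/except). Output: JXD

Answer: JXD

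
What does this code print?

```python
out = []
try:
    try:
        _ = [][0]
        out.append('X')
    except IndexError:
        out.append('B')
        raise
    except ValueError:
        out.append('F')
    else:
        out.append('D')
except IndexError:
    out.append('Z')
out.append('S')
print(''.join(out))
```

Execution trace: 'B' (inner except IndexError) → 'Z' (outer except IndexError) → 'S' (after the try/except). Output: BZS

Answer: BZS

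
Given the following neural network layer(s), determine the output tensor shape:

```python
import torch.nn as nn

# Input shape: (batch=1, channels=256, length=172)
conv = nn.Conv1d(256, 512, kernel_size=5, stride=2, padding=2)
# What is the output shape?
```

Input: (1, 256, 172) -> Output: (1, 512, 86)

Answer: (1, 512, 86)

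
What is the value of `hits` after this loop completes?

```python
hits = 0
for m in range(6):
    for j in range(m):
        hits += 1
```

Triangle number: 0+1+2+...+5
`hits` takes the values: 0 → 1 → 2 → 3 → 4 → 5 → 6 → 7 → 8 → 9 → 10 → 11 → 12 → 13 → 14 → 15

Answer: 15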